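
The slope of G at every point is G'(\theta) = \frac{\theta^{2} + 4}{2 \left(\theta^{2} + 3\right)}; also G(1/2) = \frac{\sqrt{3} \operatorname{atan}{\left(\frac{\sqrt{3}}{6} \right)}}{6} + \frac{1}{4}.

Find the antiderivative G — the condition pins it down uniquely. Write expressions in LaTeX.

G(\theta) = \frac{\theta}{2} + \frac{\sqrt{3} \operatorname{atan}{\left(\frac{\sqrt{3} \theta}{3} \right)}}{6}

For G(\theta) to be correct, d/d\theta[G] must agree with the stated G'(\theta) identically.
A general antiderivative is \frac{\theta}{2} + \frac{\sqrt{3} \operatorname{atan}{\left(\frac{\sqrt{3} \theta}{3} \right)}}{6} + C.
The condition gives C = \frac{\sqrt{3} \operatorname{atan}{\left(\frac{\sqrt{3}}{6} \right)}}{6} + \frac{1}{4} - (\frac{\sqrt{3} \operatorname{atan}{\left(\frac{\sqrt{3}}{6} \right)}}{6} + \frac{1}{4}) = 0.
So G(\theta) = \frac{\theta}{2} + \frac{\sqrt{3} \operatorname{atan}{\left(\frac{\sqrt{3} \theta}{3} \right)}}{6}.
Check: d/d\theta[\frac{\theta}{2} + \frac{\sqrt{3} \operatorname{atan}{\left(\frac{\sqrt{3} \theta}{3} \right)}}{6}] = \frac{\theta^{2} + 4}{2 \theta^{2} + 6}, which equals G'(\theta).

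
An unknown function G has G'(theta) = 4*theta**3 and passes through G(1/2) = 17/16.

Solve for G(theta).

G(theta) = theta**4 + 1

Differentiate the proposed G(theta) back; it has to land on the given G'(theta).
A general antiderivative is theta**4 + C.
The condition gives C = 17/16 - (1/16) = 1.
So G(theta) = theta**4 + 1.
Check: d/dtheta[theta**4 + 1] = 4*theta**3 = G'(theta).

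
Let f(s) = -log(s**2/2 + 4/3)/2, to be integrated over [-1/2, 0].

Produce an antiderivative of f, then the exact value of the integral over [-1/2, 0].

An antiderivative F(s) passes only if d/ds[F] lands on f(s) exactly.
F(s) = -s*log(s**2/2 + 4/3)/2 + s - 2*sqrt(6)*atan(sqrt(6)*s/4)/3 is an antiderivative of f.
Check: d/ds[-s*log(s**2/2 + 4/3)/2 + s - 2*sqrt(6)*atan(sqrt(6)*s/4)/3] = -log(3*s**2 + 8)/2 + log(6)/2, which equals f(s).
F(0) = 0; F(-1/2) = -1/2 + log(35/24)/4 + 2*sqrt(6)*atan(sqrt(6)/8)/3.
Integral = F(0) - F(-1/2) = -2*sqrt(6)*atan(sqrt(6)/8)/3 - log(35/24)/4 + 1/2.

Antiderivative: F(s) = -s*log(s**2/2 + 4/3)/2 + s - 2*sqrt(6)*atan(sqrt(6)*s/4)/3; value = -2*sqrt(6)*atan(sqrt(6)/8)/3 - log(35/24)/4 + 1/2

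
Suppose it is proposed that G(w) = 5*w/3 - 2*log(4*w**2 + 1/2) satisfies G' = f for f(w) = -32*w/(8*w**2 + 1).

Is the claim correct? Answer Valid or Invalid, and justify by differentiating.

Invalid: d/dw[G] - f = 5/3, which is not 0.

d/dw[G] = (40*w**2 - 96*w + 5)/(24*w**2 + 3)
d/dw[G] - f(w) = 5/3 != 0.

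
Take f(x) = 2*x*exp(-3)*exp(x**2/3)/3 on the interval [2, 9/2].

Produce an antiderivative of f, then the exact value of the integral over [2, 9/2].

The substitution u = x**2/3 - 3 works: f is exactly (dF/du)*(du/dx) for that inner function.
F(x) = exp(-3)*exp(x**2/3) is an antiderivative of f.
Check: d/dx[exp(-3)*exp(x**2/3)] = 2*x*exp(-3)*exp(x**2/3)/3 = f(x).
F(9/2) = exp(15/4); F(2) = exp(-5/3).
Integral = F(9/2) - F(2) = -exp(-5/3) + exp(15/4).

Antiderivative: F(x) = exp(-3)*exp(x**2/3); value = -exp(-5/3) + exp(15/4)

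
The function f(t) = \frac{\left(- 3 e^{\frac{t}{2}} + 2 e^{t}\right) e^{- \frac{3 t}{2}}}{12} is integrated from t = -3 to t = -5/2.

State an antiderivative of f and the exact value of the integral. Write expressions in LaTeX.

Antiderivative: F(t) = \frac{e^{- t}}{4} - \frac{e^{- \frac{t}{2}}}{3}; value = - \frac{e^{3}}{4} - \frac{e^{\frac{5}{4}}}{3} + \frac{e^{\frac{3}{2}}}{3} + \frac{e^{\frac{5}{2}}}{4}

Recover f(t) by differentiating a candidate F(t); any mismatch rules it out.
F(t) = \frac{e^{- t}}{4} - \frac{e^{- \frac{t}{2}}}{3} is an antiderivative of f.
Check: d/dt[\frac{e^{- t}}{4} - \frac{e^{- \frac{t}{2}}}{3}] = \frac{\left(- 3 e^{\frac{t}{2}} + 2 e^{t}\right) e^{- \frac{3 t}{2}}}{12} = f(t).
F(-5/2) = - \frac{e^{\frac{5}{4}}}{3} + \frac{e^{\frac{5}{2}}}{4}; F(-3) = - \frac{e^{\frac{3}{2}}}{3} + \frac{e^{3}}{4}.
Integral = F(-5/2) - F(-3) = - \frac{e^{3}}{4} - \frac{e^{\frac{5}{4}}}{3} + \frac{e^{\frac{3}{2}}}{3} + \frac{e^{\frac{5}{2}}}{4}.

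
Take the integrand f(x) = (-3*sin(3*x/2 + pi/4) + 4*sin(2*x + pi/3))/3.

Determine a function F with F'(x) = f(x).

An antiderivative is F(x) = -2*(-cos(3*x/2 + pi/4) + cos(2*x + pi/3))/3.

Recover f(x) by differentiating a candidate F(x); any mismatch rules it out.
Check: d/dx[-2*(-cos(3*x/2 + pi/4) + cos(2*x + pi/3))/3] = -sin(3*x/2 + pi/4) + 4*sin(2*x + pi/3)/3, which equals f(x).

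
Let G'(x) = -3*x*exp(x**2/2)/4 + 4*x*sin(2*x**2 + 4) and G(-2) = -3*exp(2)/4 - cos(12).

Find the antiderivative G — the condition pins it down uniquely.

The integrand splits into summands that can be handled one at a time.
A general antiderivative is -3*exp(x**2/2)/4 - cos(2*x**2 + 4) + C.
The condition gives C = -3*exp(2)/4 - cos(12) - (-3*exp(2)/4 - cos(12)) = 0.
So G(x) = -3*exp(x**2/2)/4 - cos(2*x**2 + 4).
Check: d/dx[-3*exp(x**2/2)/4 - cos(2*x**2 + 4)] = -3*x*exp(x**2/2)/4 + 4*x*sin(2*x**2 + 4) = G'(x).

G(x) = -3*exp(x**2/2)/4 - cos(2*x**2 + 4)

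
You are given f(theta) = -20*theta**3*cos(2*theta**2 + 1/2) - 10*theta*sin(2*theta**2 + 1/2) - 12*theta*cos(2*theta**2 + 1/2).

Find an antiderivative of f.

Recognize the product-rule pattern: f = u'v + uv' with u = -5*theta**2 - 3, v = sin(2*theta**2 + 1/2), so integration by parts undoes it.
Check: d/dtheta[(-5*theta**2 - 3)*sin(2*theta**2 + 1/2)] = -20*theta**3*cos(2*theta**2 + 1/2) - 10*theta*sin(2*theta**2 + 1/2) - 12*theta*cos(2*theta**2 + 1/2) = f(theta).

An antiderivative is F(theta) = (-5*theta**2 - 3)*sin(2*theta**2 + 1/2).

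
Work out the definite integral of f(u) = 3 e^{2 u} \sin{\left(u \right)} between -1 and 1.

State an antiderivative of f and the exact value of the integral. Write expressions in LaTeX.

A first test for any F(u): its u-derivative must equal f(u) identically.
F(u) = \frac{6 e^{2 u} \sin{\left(u \right)}}{5} - \frac{3 e^{2 u} \cos{\left(u \right)}}{5} is an antiderivative of f.
Check: d/du[\frac{6 e^{2 u} \sin{\left(u \right)}}{5} - \frac{3 e^{2 u} \cos{\left(u \right)}}{5}] = 3 e^{2 u} \sin{\left(u \right)} = f(u).
F(1) = - \frac{3 e^{2} \cos{\left(1 \right)}}{5} + \frac{6 e^{2} \sin{\left(1 \right)}}{5}; F(-1) = - \frac{6 \sin{\left(1 \right)}}{5 e^{2}} - \frac{3 \cos{\left(1 \right)}}{5 e^{2}}.
Integral = F(1) - F(-1) = - \frac{3 e^{2} \cos{\left(1 \right)}}{5} + \frac{3 \cos{\left(1 \right)}}{5 e^{2}} + \frac{6 \sin{\left(1 \right)}}{5 e^{2}} + \frac{6 e^{2} \sin{\left(1 \right)}}{5}.

Antiderivative: F(u) = \frac{6 e^{2 u} \sin{\left(u \right)}}{5} - \frac{3 e^{2 u} \cos{\left(u \right)}}{5}; value = - \frac{3 e^{2} \cos{\left(1 \right)}}{5} + \frac{3 \cos{\left(1 \right)}}{5 e^{2}} + \frac{6 \sin{\left(1 \right)}}{5 e^{2}} + \frac{6 e^{2} \sin{\left(1 \right)}}{5}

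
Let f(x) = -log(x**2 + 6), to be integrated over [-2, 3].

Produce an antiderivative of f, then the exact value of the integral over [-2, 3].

Antiderivative: F(x) = -x*log(x**2 + 6) + 2*x - 2*sqrt(6)*atan(sqrt(6)*x/6); value = -3*log(15) - 2*log(10) - 2*sqrt(6)*atan(sqrt(6)/2) - 2*sqrt(6)*atan(sqrt(6)/3) + 10

Differentiate the proposed F(x) back; it has to land on f(x) exactly.
F(x) = -x*log(x**2 + 6) + 2*x - 2*sqrt(6)*atan(sqrt(6)*x/6) is an antiderivative of f.
Check: d/dx[-x*log(x**2 + 6) + 2*x - 2*sqrt(6)*atan(sqrt(6)*x/6)] = -log(x**2 + 6) = f(x).
F(3) = -3*log(15) - 2*sqrt(6)*atan(sqrt(6)/2) + 6; F(-2) = -4 + 2*sqrt(6)*atan(sqrt(6)/3) + 2*log(10).
Integral = F(3) - F(-2) = -3*log(15) - 2*log(10) - 2*sqrt(6)*atan(sqrt(6)/2) - 2*sqrt(6)*atan(sqrt(6)/3) + 10.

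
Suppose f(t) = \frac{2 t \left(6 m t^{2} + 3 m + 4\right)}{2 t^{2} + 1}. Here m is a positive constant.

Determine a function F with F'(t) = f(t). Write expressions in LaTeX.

For F(t) to be correct the identity F'(t) - f(t) = 0 must hold.
Check: d/dt[3 m t^{2} + 2 \log{\left(2 t^{2} + 1 \right)}] = \frac{12 m t^{3} + 6 m t + 8 t}{2 t^{2} + 1}, which equals f(t).

An antiderivative is F(t) = 3 m t^{2} + 2 \log{\left(2 t^{2} + 1 \right)}.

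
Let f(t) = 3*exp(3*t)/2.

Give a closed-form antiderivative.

An antiderivative is F(t) = exp(3*t)/2.

An antiderivative F(t) passes only if d/dt[F] lands on f(t) exactly.
Check: d/dt[exp(3*t)/2] = 3*exp(3*t)/2 = f(t).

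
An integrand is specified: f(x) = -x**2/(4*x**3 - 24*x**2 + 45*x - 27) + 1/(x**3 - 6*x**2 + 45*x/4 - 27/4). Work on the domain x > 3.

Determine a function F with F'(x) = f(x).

An antiderivative is F(x) = -5*log(x - 3)/9 + 11*log(x - 3/2)/36 + 7/(24*x - 36).

Factor the denominator ((x - 3)*(2*x - 3)**2) and decompose: f = 11/(18*(2*x - 3)) - 7/(6*(2*x - 3)**2) - 5/(9*(x - 3)); each piece integrates to a log, atan, or power term.
Check: d/dx[-5*log(x - 3)/9 + 11*log(x - 3/2)/36 + 7/(24*x - 36)] = (4 - x**2)/(4*x**3 - 24*x**2 + 45*x - 27), which equals f(x).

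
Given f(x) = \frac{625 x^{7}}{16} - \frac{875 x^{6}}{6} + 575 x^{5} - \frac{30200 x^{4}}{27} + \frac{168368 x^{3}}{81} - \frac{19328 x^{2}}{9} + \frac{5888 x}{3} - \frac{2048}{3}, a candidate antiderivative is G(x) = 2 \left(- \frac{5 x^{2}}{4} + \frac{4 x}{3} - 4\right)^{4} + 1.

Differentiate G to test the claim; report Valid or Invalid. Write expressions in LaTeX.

d/dx[G] = \frac{625 x^{7}}{16} - \frac{875 x^{6}}{6} + 575 x^{5} - \frac{30200 x^{4}}{27} + \frac{168368 x^{3}}{81} - \frac{19328 x^{2}}{9} + \frac{5888 x}{3} - \frac{2048}{3}
This equals f(x) exactly, so the claim holds.

Valid - differentiating G returns exactly f.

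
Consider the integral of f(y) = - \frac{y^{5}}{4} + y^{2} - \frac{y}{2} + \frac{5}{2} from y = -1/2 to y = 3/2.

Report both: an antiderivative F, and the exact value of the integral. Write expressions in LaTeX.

Antiderivative: F(y) = - \frac{y^{6}}{24} + \frac{y^{3}}{3} - \frac{y^{2}}{4} + \frac{5 y}{2}; value = \frac{997}{192}

Integrate term by term and add the pieces.
F(y) = - \frac{y^{6}}{24} + \frac{y^{3}}{3} - \frac{y^{2}}{4} + \frac{5 y}{2} is an antiderivative of f.
Check: d/dy[- \frac{y^{6}}{24} + \frac{y^{3}}{3} - \frac{y^{2}}{4} + \frac{5 y}{2}] = - \frac{y^{5}}{4} + y^{2} - \frac{y}{2} + \frac{5}{2} = f(y).
F(3/2) = \frac{1965}{512}; F(-1/2) = - \frac{2081}{1536}.
Integral = F(3/2) - F(-1/2) = \frac{997}{192}.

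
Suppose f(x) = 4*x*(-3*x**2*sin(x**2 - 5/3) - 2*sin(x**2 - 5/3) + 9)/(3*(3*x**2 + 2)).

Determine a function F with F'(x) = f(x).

An antiderivative is F(x) = 2*log(3*x**2 + 2) + 2*cos(x**2 - 5/3)/3.

A first test for any F(x): its x-derivative must equal f(x) identically.
Check: d/dx[2*log(3*x**2 + 2) + 2*cos(x**2 - 5/3)/3] = (-12*x**3*sin(x**2 - 5/3) - 8*x*sin(x**2 - 5/3) + 36*x)/(9*x**2 + 6), which equals f(x).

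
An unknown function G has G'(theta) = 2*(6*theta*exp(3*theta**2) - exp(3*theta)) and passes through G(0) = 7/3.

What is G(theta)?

G(theta) = -2*exp(3*theta)/3 + 2*exp(3*theta**2) + 1

Any candidate G(theta) must reproduce the stated G'(theta) exactly.
A general antiderivative is -2*exp(3*theta)/3 + 2*exp(3*theta**2) + C.
The condition gives C = 7/3 - (4/3) = 1.
So G(theta) = -2*exp(3*theta)/3 + 2*exp(3*theta**2) + 1.
Check: d/dtheta[-2*exp(3*theta)/3 + 2*exp(3*theta**2) + 1] = 12*theta*exp(3*theta**2) - 2*exp(3*theta), which equals G'(theta).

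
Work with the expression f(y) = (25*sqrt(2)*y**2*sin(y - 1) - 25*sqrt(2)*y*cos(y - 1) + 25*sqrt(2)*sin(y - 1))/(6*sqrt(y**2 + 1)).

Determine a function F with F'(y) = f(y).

An antiderivative is F(y) = -25*sqrt(2)*sqrt(y**2 + 1)*cos(y - 1)/6.

Recognize the product-rule pattern: f = u'v + uv' with u = -25*sqrt(2*y**2 + 2)/6, v = cos(y - 1), so integration by parts undoes it.
Check: d/dy[-25*sqrt(2)*sqrt(y**2 + 1)*cos(y - 1)/6] = (25*sqrt(2)*y**2*sin(y - 1) - 25*sqrt(2)*y*cos(y - 1) + 25*sqrt(2)*sin(y - 1))/(6*sqrt(y**2 + 1)) = f(y).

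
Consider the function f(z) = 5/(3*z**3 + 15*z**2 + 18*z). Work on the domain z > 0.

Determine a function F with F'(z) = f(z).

An antiderivative is F(z) = 5*(log(z) - 3*log(z + 2) + 2*log(z + 3))/18.

The denominator factors as 3*z*(z + 2)*(z + 3); partial fractions split f into directly integrable pieces: 5/(9*(z + 3)) - 5/(6*(z + 2)) + 5/(18*z).
Check: d/dz[5*(log(z) - 3*log(z + 2) + 2*log(z + 3))/18] = 5/(3*z**3 + 15*z**2 + 18*z) = f(z).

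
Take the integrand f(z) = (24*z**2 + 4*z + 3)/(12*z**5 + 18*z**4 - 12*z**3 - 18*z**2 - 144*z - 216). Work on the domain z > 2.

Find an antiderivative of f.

An antiderivative is F(z) = (321*log(z - 2) - 1632*log(z + 3/2) + 1911*log(z + 2) - 300*log(z**2 + 3) + 244*sqrt(3)*atan(sqrt(3)*z/3))/3528.

Factor the denominator (6*(z - 2)*(z + 2)*(2*z + 3)*(z**2 + 3)) and decompose: f = -(50*z - 61)/(294*(z**2 + 3)) - 136/(147*(2*z + 3)) + 13/(24*(z + 2)) + 107/(1176*(z - 2)); each piece integrates to a log, atan, or power term.
Check: d/dz[(321*log(z - 2) - 1632*log(z + 3/2) + 1911*log(z + 2) - 300*log(z**2 + 3) + 244*sqrt(3)*atan(sqrt(3)*z/3))/3528] = (24*z**2 + 4*z + 3)/(12*z**5 + 18*z**4 - 12*z**3 - 18*z**2 - 144*z - 216) = f(z).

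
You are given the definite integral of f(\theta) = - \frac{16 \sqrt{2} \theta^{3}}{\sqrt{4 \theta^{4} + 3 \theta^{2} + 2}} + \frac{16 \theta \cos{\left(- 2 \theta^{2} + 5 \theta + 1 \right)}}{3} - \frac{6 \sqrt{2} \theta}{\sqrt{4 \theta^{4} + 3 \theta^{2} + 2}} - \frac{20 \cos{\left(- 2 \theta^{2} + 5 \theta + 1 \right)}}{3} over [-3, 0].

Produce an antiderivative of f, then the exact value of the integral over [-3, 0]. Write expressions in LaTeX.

Antiderivative: F(\theta) = \frac{2 \left(- 3 \sqrt{2} \sqrt{4 \theta^{4} + 3 \theta^{2} + 2} - 2 \sin{\left(- 2 \theta^{2} + 5 \theta + 1 \right)}\right)}{3}; value = -4 - \frac{4 \sin{\left(1 \right)}}{3} - \frac{4 \sin{\left(32 \right)}}{3} + 2 \sqrt{706}

Integrate term by term and add the pieces.
F(\theta) = \frac{2 \left(- 3 \sqrt{2} \sqrt{4 \theta^{4} + 3 \theta^{2} + 2} - 2 \sin{\left(- 2 \theta^{2} + 5 \theta + 1 \right)}\right)}{3} is an antiderivative of f.
Check: d/d\theta[\frac{2 \left(- 3 \sqrt{2} \sqrt{4 \theta^{4} + 3 \theta^{2} + 2} - 2 \sin{\left(- 2 \theta^{2} + 5 \theta + 1 \right)}\right)}{3}] = \frac{- 48 \sqrt{2} \theta^{3} + 16 \theta \sqrt{4 \theta^{4} + 3 \theta^{2} + 2} \cos{\left(- 2 \theta^{2} + 5 \theta + 1 \right)} - 18 \sqrt{2} \theta - 20 \sqrt{4 \theta^{4} + 3 \theta^{2} + 2} \cos{\left(- 2 \theta^{2} + 5 \theta + 1 \right)}}{3 \sqrt{4 \theta^{4} + 3 \theta^{2} + 2}}, which equals f(\theta).
F(0) = -4 - \frac{4 \sin{\left(1 \right)}}{3}; F(-3) = - 2 \sqrt{706} + \frac{4 \sin{\left(32 \right)}}{3}.
Integral = F(0) - F(-3) = -4 - \frac{4 \sin{\left(1 \right)}}{3} - \frac{4 \sin{\left(32 \right)}}{3} + 2 \sqrt{706}.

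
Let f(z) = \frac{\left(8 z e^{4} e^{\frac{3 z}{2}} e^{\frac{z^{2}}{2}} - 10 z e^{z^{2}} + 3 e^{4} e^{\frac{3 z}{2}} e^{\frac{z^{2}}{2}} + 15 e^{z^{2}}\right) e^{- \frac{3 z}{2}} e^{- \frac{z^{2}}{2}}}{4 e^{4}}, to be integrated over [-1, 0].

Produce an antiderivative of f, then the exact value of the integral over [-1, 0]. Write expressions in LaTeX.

An antiderivative F(z) passes only if d/dz[F] lands on f(z) exactly.
F(z) = \frac{\left(4 z^{2} e^{4} e^{\frac{3 z}{2}} e^{- \frac{z^{2}}{2}} + 3 z e^{4} e^{\frac{3 z}{2}} e^{- \frac{z^{2}}{2}} - 8 e^{4} e^{\frac{3 z}{2}} e^{- \frac{z^{2}}{2}} - 10\right) e^{- \frac{3 z}{2}} e^{\frac{z^{2}}{2}}}{4 e^{4}} is an antiderivative of f.
Check: d/dz[\frac{\left(4 z^{2} e^{4} e^{\frac{3 z}{2}} e^{- \frac{z^{2}}{2}} + 3 z e^{4} e^{\frac{3 z}{2}} e^{- \frac{z^{2}}{2}} - 8 e^{4} e^{\frac{3 z}{2}} e^{- \frac{z^{2}}{2}} - 10\right) e^{- \frac{3 z}{2}} e^{\frac{z^{2}}{2}}}{4 e^{4}}] = \frac{\left(8 z e^{4} e^{\frac{3 z}{2}} e^{\frac{z^{2}}{2}} - 10 z e^{z^{2}} + 3 e^{4} e^{\frac{3 z}{2}} e^{\frac{z^{2}}{2}} + 15 e^{z^{2}}\right) e^{- \frac{3 z}{2}} e^{- \frac{z^{2}}{2}}}{4 e^{4}} = f(z).
F(0) = -2 - \frac{5}{2 e^{4}}; F(-1) = - \frac{7}{4} - \frac{5}{2 e^{2}}.
Integral = F(0) - F(-1) = - \frac{1}{4} - \frac{5}{2 e^{4}} + \frac{5}{2 e^{2}}.

Antiderivative: F(z) = \frac{\left(4 z^{2} e^{4} e^{\frac{3 z}{2}} e^{- \frac{z^{2}}{2}} + 3 z e^{4} e^{\frac{3 z}{2}} e^{- \frac{z^{2}}{2}} - 8 e^{4} e^{\frac{3 z}{2}} e^{- \frac{z^{2}}{2}} - 10\right) e^{- \frac{3 z}{2}} e^{\frac{z^{2}}{2}}}{4 e^{4}}; value = - \frac{1}{4} - \frac{5}{2 e^{4}} + \frac{5}{2 e^{2}}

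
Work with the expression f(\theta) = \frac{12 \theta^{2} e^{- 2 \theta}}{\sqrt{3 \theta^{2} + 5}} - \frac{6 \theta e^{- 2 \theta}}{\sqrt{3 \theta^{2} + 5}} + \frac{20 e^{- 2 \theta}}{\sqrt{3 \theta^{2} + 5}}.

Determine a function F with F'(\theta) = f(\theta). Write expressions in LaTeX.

An antiderivative is F(\theta) = - 2 \sqrt{3 \theta^{2} + 5} e^{- 2 \theta}.

Recognize the product-rule pattern: f = u'v + uv' with u = - 2 \sqrt{3 \theta^{2} + 5}, v = e^{- 2 \theta}, so integration by parts undoes it.
Check: d/d\theta[- 2 \sqrt{3 \theta^{2} + 5} e^{- 2 \theta}] = \frac{\left(12 \theta^{2} - 6 \theta + 20\right) e^{- 2 \theta}}{\sqrt{3 \theta^{2} + 5}}, which equals f(\theta).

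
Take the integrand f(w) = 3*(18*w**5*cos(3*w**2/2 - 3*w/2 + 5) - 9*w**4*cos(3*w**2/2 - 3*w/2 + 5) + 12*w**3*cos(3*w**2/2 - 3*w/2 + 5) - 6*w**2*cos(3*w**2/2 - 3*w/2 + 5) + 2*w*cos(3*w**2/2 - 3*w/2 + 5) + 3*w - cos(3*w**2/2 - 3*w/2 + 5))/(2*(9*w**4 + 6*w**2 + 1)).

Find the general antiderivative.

F(w) = (4*(3*w**2 + 1)*sin(3*w**2/2 - 3*w/2 + 5) - 3)/(4*(3*w**2 + 1)) + C

Since d/dw undoes antidifferentiation here, F'(w) = f(w) is required of F(w).
Check: d/dw[(4*(3*w**2 + 1)*sin(3*w**2/2 - 3*w/2 + 5) - 3)/(4*(3*w**2 + 1))] = (54*w**5*cos(3*w**2/2 - 3*w/2 + 5) - 27*w**4*cos(3*w**2/2 - 3*w/2 + 5) + 36*w**3*cos(3*w**2/2 - 3*w/2 + 5) - 18*w**2*cos(3*w**2/2 - 3*w/2 + 5) + 6*w*cos(3*w**2/2 - 3*w/2 + 5) + 9*w - 3*cos(3*w**2/2 - 3*w/2 + 5))/(18*w**4 + 12*w**2 + 2), which equals f(w).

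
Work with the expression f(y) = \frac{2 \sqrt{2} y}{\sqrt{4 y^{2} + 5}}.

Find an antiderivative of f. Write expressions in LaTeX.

f matches the chain-rule pattern g'(h)*h' with inner function h(y) = 2 y^{2} + \frac{5}{2}; substituting u = h(y) collapses the integral.
Check: d/dy[\sqrt{2 y^{2} + \frac{5}{2}}] = \frac{2 \sqrt{2} y}{\sqrt{4 y^{2} + 5}} = f(y).

An antiderivative is F(y) = \sqrt{2 y^{2} + \frac{5}{2}}.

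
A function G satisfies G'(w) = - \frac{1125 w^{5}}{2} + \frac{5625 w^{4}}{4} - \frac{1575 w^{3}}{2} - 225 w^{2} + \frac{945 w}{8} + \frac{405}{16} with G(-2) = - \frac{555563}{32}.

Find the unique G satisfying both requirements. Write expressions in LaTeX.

G'(w) matches the chain-rule pattern g'(h)*h' with inner function h(w) = 5 w^{2} - 5 w - \frac{3}{2}; substituting u = h(w) collapses the integral.
A general antiderivative is - \frac{3 \left(5 w^{2} - 5 w - \frac{3}{2}\right)^{3}}{4} + C.
The condition gives C = - \frac{555563}{32} - (- \frac{555579}{32}) = \frac{1}{2}.
So G(w) = - \frac{3000 w^{6} - 9000 w^{5} + 6300 w^{4} + 2400 w^{3} - 1890 w^{2} - 810 w - 97}{32}.
Check: d/dw[- \frac{3000 w^{6} - 9000 w^{5} + 6300 w^{4} + 2400 w^{3} - 1890 w^{2} - 810 w - 97}{32}] = - \frac{1125 w^{5}}{2} + \frac{5625 w^{4}}{4} - \frac{1575 w^{3}}{2} - 225 w^{2} + \frac{945 w}{8} + \frac{405}{16} = G'(w).

G(w) = - \frac{3000 w^{6} - 9000 w^{5} + 6300 w^{4} + 2400 w^{3} - 1890 w^{2} - 810 w - 97}{32}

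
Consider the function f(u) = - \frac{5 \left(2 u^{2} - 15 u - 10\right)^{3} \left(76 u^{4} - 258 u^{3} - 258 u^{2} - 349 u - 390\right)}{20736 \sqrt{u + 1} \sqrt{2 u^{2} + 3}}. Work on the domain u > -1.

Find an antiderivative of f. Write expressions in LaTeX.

Whatever form F(u) takes, F'(u) = f(u) is non-negotiable.
Check: d/du[- \frac{5 \sqrt{4 u + 4} \sqrt{2 u^{2} + 3} \left(\frac{u^{2}}{3} - \frac{5 u}{2} - \frac{5}{3}\right)^{4}}{16}] = \frac{- 3040 u^{10} + 78720 u^{9} - 689280 u^{8} + 1966960 u^{7} + 1593450 u^{6} - 6459900 u^{5} - 13708375 u^{4} - 20898000 u^{3} - 21135000 u^{2} - 10520000 u - 1950000}{20736 \sqrt{u + 1} \sqrt{2 u^{2} + 3}}, which equals f(u).

An antiderivative is F(u) = - \frac{5 \sqrt{4 u + 4} \sqrt{2 u^{2} + 3} \left(\frac{u^{2}}{3} - \frac{5 u}{2} - \frac{5}{3}\right)^{4}}{16}.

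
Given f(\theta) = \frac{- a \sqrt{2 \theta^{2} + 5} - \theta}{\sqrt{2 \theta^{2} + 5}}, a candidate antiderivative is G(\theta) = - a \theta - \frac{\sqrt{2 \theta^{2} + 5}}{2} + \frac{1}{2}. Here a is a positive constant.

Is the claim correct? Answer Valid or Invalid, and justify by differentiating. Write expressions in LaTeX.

Valid. The derivative of G reproduces f.

d/d\theta[G] = \frac{- a \sqrt{2 \theta^{2} + 5} - \theta}{\sqrt{2 \theta^{2} + 5}}
This equals f(\theta) exactly, so the claim holds.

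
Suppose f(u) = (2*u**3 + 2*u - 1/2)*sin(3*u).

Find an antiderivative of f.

An antiderivative is F(u) = -(36*u**3*cos(3*u) - 36*u**2*sin(3*u) + 12*u*cos(3*u) - 4*sin(3*u) - 9*cos(3*u))/54.

Any candidate F(u) must reproduce f(u) exactly when differentiated.
Check: d/du[-(36*u**3*cos(3*u) - 36*u**2*sin(3*u) + 12*u*cos(3*u) - 4*sin(3*u) - 9*cos(3*u))/54] = 2*u**3*sin(3*u) + 2*u*sin(3*u) - sin(3*u)/2, which equals f(u).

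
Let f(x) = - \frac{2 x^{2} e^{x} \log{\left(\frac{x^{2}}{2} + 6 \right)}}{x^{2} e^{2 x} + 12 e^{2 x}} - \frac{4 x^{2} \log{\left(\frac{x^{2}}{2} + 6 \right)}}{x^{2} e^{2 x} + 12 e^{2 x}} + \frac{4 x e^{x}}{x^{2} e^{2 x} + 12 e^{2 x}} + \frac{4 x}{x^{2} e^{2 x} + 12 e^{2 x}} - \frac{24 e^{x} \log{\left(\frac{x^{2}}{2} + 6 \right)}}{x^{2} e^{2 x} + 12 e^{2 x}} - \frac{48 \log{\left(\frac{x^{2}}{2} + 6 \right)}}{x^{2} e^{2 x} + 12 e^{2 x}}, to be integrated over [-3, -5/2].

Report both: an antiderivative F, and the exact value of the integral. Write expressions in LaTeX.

Antiderivative: F(x) = 2 \left(e^{x} + 1\right) e^{- 2 x} \log{\left(\frac{x^{2}}{2} + 6 \right)}; value = - 2 e^{6} \log{\left(\frac{21}{2} \right)} - 2 e^{3} \log{\left(\frac{21}{2} \right)} + 2 e^{\frac{5}{2}} \log{\left(\frac{73}{8} \right)} + 2 e^{5} \log{\left(\frac{73}{8} \right)}

Recognize the product-rule pattern: f = u'v + uv' with u = 2 e^{- x} + 2 e^{- 2 x}, v = \log{\left(\frac{x^{2}}{2} + 6 \right)}, so integration by parts undoes it.
F(x) = 2 \left(e^{x} + 1\right) e^{- 2 x} \log{\left(\frac{x^{2}}{2} + 6 \right)} is an antiderivative of f.
Check: d/dx[2 \left(e^{x} + 1\right) e^{- 2 x} \log{\left(\frac{x^{2}}{2} + 6 \right)}] = \frac{- 2 x^{2} e^{x} \log{\left(\frac{x^{2}}{2} + 6 \right)} - 4 x^{2} \log{\left(\frac{x^{2}}{2} + 6 \right)} + 4 x e^{x} + 4 x - 24 e^{x} \log{\left(\frac{x^{2}}{2} + 6 \right)} - 48 \log{\left(\frac{x^{2}}{2} + 6 \right)}}{x^{2} e^{2 x} + 12 e^{2 x}}, which equals f(x).
F(-5/2) = 2 e^{\frac{5}{2}} \log{\left(\frac{73}{8} \right)} + 2 e^{5} \log{\left(\frac{73}{8} \right)}; F(-3) = 2 e^{3} \log{\left(\frac{21}{2} \right)} + 2 e^{6} \log{\left(\frac{21}{2} \right)}.
Integral = F(-5/2) - F(-3) = - 2 e^{6} \log{\left(\frac{21}{2} \right)} - 2 e^{3} \log{\left(\frac{21}{2} \right)} + 2 e^{\frac{5}{2}} \log{\left(\frac{73}{8} \right)} + 2 e^{5} \log{\left(\frac{73}{8} \right)}.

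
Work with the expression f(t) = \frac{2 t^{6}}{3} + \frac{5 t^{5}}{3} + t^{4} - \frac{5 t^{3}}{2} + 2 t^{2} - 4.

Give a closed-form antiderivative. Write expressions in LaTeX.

Integrate term by term and add the pieces.
Check: d/dt[\frac{t \left(240 t^{6} + 700 t^{5} + 504 t^{4} - 1575 t^{3} + 1680 t^{2} - 10080\right)}{2520}] = \frac{2 t^{6}}{3} + \frac{5 t^{5}}{3} + t^{4} - \frac{5 t^{3}}{2} + 2 t^{2} - 4 = f(t).

An antiderivative is F(t) = \frac{t \left(240 t^{6} + 700 t^{5} + 504 t^{4} - 1575 t^{3} + 1680 t^{2} - 10080\right)}{2520}.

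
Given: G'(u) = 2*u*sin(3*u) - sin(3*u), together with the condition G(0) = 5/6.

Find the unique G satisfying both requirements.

G(u) = -2*u*cos(3*u)/3 + 2*sin(3*u)/9 + cos(3*u)/3 + 1/2

Integrate term by term and add the pieces.
A general antiderivative is -2*u*cos(3*u)/3 + 2*sin(3*u)/9 + cos(3*u)/3 + C.
The condition gives C = 5/6 - (1/3) = 1/2.
So G(u) = -2*u*cos(3*u)/3 + 2*sin(3*u)/9 + cos(3*u)/3 + 1/2.
Check: d/du[-2*u*cos(3*u)/3 + 2*sin(3*u)/9 + cos(3*u)/3 + 1/2] = 2*u*sin(3*u) - sin(3*u) = G'(u).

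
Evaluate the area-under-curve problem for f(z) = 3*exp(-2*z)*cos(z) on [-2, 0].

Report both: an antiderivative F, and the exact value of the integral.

Since d/dz undoes antidifferentiation here, F'(z) = f(z) is required of F(z).
F(z) = -3*(-sin(z) + 2*cos(z))*exp(-2*z)/5 is an antiderivative of f.
Check: d/dz[-3*(-sin(z) + 2*cos(z))*exp(-2*z)/5] = 3*exp(-2*z)*cos(z) = f(z).
F(0) = -6/5; F(-2) = -3*exp(4)*sin(2)/5 - 6*exp(4)*cos(2)/5.
Integral = F(0) - F(-2) = 6*exp(4)*cos(2)/5 - 6/5 + 3*exp(4)*sin(2)/5.

Antiderivative: F(z) = -3*(-sin(z) + 2*cos(z))*exp(-2*z)/5; value = 6*exp(4)*cos(2)/5 - 6/5 + 3*exp(4)*sin(2)/5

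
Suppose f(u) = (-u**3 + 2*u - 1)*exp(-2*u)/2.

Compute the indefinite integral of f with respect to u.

F(u) = (4*u**3 + 6*u**2 - 2*u + 3)*exp(-2*u)/16 + C

Recognize the product-rule pattern: f = v'r + vr' with v = u**3/4 + 3*u**2/8 - u/8 + 3/16, r = exp(-2*u), so integration by parts undoes it.
Check: d/du[(4*u**3 + 6*u**2 - 2*u + 3)*exp(-2*u)/16] = (-u**3 + 2*u - 1)*exp(-2*u)/2 = f(u).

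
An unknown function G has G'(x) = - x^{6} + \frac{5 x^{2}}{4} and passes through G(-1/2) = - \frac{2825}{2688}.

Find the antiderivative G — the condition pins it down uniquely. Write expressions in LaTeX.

Integrate term by term and add the pieces.
A general antiderivative is - \frac{x^{7}}{7} + \frac{5 x^{3}}{12} + C.
The condition gives C = - \frac{2825}{2688} - (- \frac{137}{2688}) = -1.
So G(x) = - \frac{x^{7}}{7} + \frac{5 x^{3}}{12} - 1.
Check: d/dx[- \frac{x^{7}}{7} + \frac{5 x^{3}}{12} - 1] = - x^{6} + \frac{5 x^{2}}{4} = G'(x).

G(x) = - \frac{x^{7}}{7} + \frac{5 x^{3}}{12} - 1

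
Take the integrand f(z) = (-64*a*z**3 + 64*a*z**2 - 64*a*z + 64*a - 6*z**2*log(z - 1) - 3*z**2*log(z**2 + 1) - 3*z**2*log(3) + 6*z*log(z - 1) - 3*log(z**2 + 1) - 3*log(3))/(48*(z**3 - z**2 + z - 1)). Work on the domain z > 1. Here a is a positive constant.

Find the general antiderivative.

F(z) = -4*a*z/3 - log(z - 1)*log(3*z**2 + 3)/16 + C

Differentiate the proposed F(z) back; it has to land on f(z) exactly.
Check: d/dz[-4*a*z/3 - log(z - 1)*log(3*z**2 + 3)/16] = (-64*a*z**3 + 64*a*z**2 - 64*a*z + 64*a - 6*z**2*log(z - 1) - 3*z**2*log(z**2 + 1) - 3*z**2*log(3) + 6*z*log(z - 1) - 3*log(z**2 + 1) - 3*log(3))/(48*z**3 - 48*z**2 + 48*z - 48), which equals f(z).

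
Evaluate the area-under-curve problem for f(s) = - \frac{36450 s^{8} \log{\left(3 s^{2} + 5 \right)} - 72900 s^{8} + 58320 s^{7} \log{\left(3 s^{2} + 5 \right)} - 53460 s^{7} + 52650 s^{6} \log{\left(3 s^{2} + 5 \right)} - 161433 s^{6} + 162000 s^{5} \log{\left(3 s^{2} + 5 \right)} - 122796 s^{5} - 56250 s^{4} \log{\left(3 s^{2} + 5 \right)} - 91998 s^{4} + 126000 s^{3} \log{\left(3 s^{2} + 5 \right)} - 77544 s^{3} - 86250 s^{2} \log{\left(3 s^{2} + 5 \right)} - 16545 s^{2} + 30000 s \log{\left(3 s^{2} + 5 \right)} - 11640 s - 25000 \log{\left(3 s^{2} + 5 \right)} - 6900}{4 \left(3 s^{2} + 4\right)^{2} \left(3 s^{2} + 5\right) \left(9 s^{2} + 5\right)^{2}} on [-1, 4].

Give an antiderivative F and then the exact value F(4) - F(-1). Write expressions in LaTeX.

Antiderivative: F(s) = \frac{5 s^{2}}{18 s^{4} + 34 s^{2} + \frac{40}{3}} + \frac{23 s}{36 s^{4} + 68 s^{2} + \frac{80}{3}} + \frac{25 s \log{\left(3 s^{2} + 5 \right)}}{6 s^{2} + 8} + \frac{3}{9 s^{4} + 17 s^{2} + \frac{20}{3}} + \frac{5 \log{\left(3 s^{2} + 5 \right)}}{\frac{3 s^{2}}{2} + 2}; value = \frac{25215}{759304} + \frac{5 \log{\left(8 \right)}}{14} + \frac{15 \log{\left(53 \right)}}{13}

A candidate is checked by its d/ds: the result must match f(s).
F(s) = \frac{5 s^{2}}{18 s^{4} + 34 s^{2} + \frac{40}{3}} + \frac{23 s}{36 s^{4} + 68 s^{2} + \frac{80}{3}} + \frac{25 s \log{\left(3 s^{2} + 5 \right)}}{6 s^{2} + 8} + \frac{3}{9 s^{4} + 17 s^{2} + \frac{20}{3}} + \frac{5 \log{\left(3 s^{2} + 5 \right)}}{\frac{3 s^{2}}{2} + 2} is an antiderivative of f.
Check: d/ds[\frac{5 s^{2}}{18 s^{4} + 34 s^{2} + \frac{40}{3}} + \frac{23 s}{36 s^{4} + 68 s^{2} + \frac{80}{3}} + \frac{25 s \log{\left(3 s^{2} + 5 \right)}}{6 s^{2} + 8} + \frac{3}{9 s^{4} + 17 s^{2} + \frac{20}{3}} + \frac{5 \log{\left(3 s^{2} + 5 \right)}}{\frac{3 s^{2}}{2} + 2}] = \frac{- 36450 s^{8} \log{\left(3 s^{2} + 5 \right)} + 72900 s^{8} - 58320 s^{7} \log{\left(3 s^{2} + 5 \right)} + 53460 s^{7} - 52650 s^{6} \log{\left(3 s^{2} + 5 \right)} + 161433 s^{6} - 162000 s^{5} \log{\left(3 s^{2} + 5 \right)} + 122796 s^{5} + 56250 s^{4} \log{\left(3 s^{2} + 5 \right)} + 91998 s^{4} - 126000 s^{3} \log{\left(3 s^{2} + 5 \right)} + 77544 s^{3} + 86250 s^{2} \log{\left(3 s^{2} + 5 \right)} + 16545 s^{2} - 30000 s \log{\left(3 s^{2} + 5 \right)} + 11640 s + 25000 \log{\left(3 s^{2} + 5 \right)} + 6900}{8748 s^{10} + 47628 s^{8} + 99252 s^{6} + 98100 s^{4} + 45600 s^{2} + 8000}, which equals f(s).
F(4) = \frac{99}{3874} + \frac{15 \log{\left(53 \right)}}{13}; F(-1) = - \frac{5 \log{\left(8 \right)}}{14} - \frac{3}{392}.
Integral = F(4) - F(-1) = \frac{25215}{759304} + \frac{5 \log{\left(8 \right)}}{14} + \frac{15 \log{\left(53 \right)}}{13}.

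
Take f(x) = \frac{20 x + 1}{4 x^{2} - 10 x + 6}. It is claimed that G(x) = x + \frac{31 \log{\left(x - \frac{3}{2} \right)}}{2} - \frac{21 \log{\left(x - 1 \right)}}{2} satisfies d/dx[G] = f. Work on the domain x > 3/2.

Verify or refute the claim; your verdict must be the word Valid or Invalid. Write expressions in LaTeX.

Invalid: d/dx[G] - f = 1, which is not 0.

d/dx[G] = \frac{4 x^{2} + 10 x + 7}{4 x^{2} - 10 x + 6}
d/dx[G] - f(x) = 1 != 0.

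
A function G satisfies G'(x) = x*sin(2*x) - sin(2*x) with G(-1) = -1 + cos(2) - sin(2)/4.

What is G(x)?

Integrate term by term and add the pieces.
A general antiderivative is -x*cos(2*x)/2 + sin(2*x)/4 + cos(2*x)/2 + C.
The condition gives C = -1 + cos(2) - sin(2)/4 - (cos(2) - sin(2)/4) = -1.
So G(x) = -(2*x*cos(2*x) - sin(2*x) - 2*cos(2*x) + 4)/4.
Check: d/dx[-(2*x*cos(2*x) - sin(2*x) - 2*cos(2*x) + 4)/4] = x*sin(2*x) - sin(2*x) = G'(x).

G(x) = -(2*x*cos(2*x) - sin(2*x) - 2*cos(2*x) + 4)/4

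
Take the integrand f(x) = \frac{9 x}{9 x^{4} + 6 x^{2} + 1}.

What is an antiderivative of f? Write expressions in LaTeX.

An antiderivative is F(x) = - \frac{3}{2 \left(3 x^{2} + 1\right)}.

The substitution u = 3 x^{2} + 1 works: f is exactly (dF/du)*(du/dx) for that inner function.
Check: d/dx[- \frac{3}{2 \left(3 x^{2} + 1\right)}] = \frac{9 x}{9 x^{4} + 6 x^{2} + 1} = f(x).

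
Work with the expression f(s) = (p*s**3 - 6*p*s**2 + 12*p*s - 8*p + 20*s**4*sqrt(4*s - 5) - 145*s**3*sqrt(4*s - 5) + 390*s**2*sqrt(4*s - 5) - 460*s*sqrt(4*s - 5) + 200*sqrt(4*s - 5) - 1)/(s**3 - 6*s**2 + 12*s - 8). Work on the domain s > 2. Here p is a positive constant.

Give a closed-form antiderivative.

An antiderivative is F(s) = (2*p*s**3 - 8*p*s**2 + 8*p*s + 16*s**4*sqrt(4*s - 5) - 104*s**3*sqrt(4*s - 5) + 249*s**2*sqrt(4*s - 5) - 260*s*sqrt(4*s - 5) + 100*sqrt(4*s - 5) + 1)/(2*(s - 2)**2).

Since d/ds undoes antidifferentiation here, F'(s) = f(s) is required of F(s).
Check: d/ds[(2*p*s**3 - 8*p*s**2 + 8*p*s + 16*s**4*sqrt(4*s - 5) - 104*s**3*sqrt(4*s - 5) + 249*s**2*sqrt(4*s - 5) - 260*s*sqrt(4*s - 5) + 100*sqrt(4*s - 5) + 1)/(2*(s - 2)**2)] = (p*s**3*sqrt(4*s - 5) - 6*p*s**2*sqrt(4*s - 5) + 12*p*s*sqrt(4*s - 5) - 8*p*sqrt(4*s - 5) + 80*s**5 - 680*s**4 + 2285*s**3 - 3790*s**2 + 3100*s - sqrt(4*s - 5) - 1000)/(s**3*sqrt(4*s - 5) - 6*s**2*sqrt(4*s - 5) + 12*s*sqrt(4*s - 5) - 8*sqrt(4*s - 5)), which equals f(s).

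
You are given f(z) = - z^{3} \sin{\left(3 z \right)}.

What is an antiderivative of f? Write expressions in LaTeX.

Whatever form F(z) takes, F'(z) = f(z) is non-negotiable.
Check: d/dz[\frac{z^{3} \cos{\left(3 z \right)}}{3} - \frac{z^{2} \sin{\left(3 z \right)}}{3} - \frac{2 z \cos{\left(3 z \right)}}{9} + \frac{2 \sin{\left(3 z \right)}}{27}] = - z^{3} \sin{\left(3 z \right)} = f(z).

An antiderivative is F(z) = \frac{z^{3} \cos{\left(3 z \right)}}{3} - \frac{z^{2} \sin{\left(3 z \right)}}{3} - \frac{2 z \cos{\left(3 z \right)}}{9} + \frac{2 \sin{\left(3 z \right)}}{27}.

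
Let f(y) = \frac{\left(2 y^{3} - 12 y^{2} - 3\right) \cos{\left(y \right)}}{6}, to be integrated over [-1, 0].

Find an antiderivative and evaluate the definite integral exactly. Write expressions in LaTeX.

Recover f(y) by differentiating a candidate F(y); any mismatch rules it out.
F(y) = \frac{2 y^{3} \sin{\left(y \right)} - 12 y^{2} \sin{\left(y \right)} + 6 y^{2} \cos{\left(y \right)} - 12 y \sin{\left(y \right)} - 24 y \cos{\left(y \right)} + 21 \sin{\left(y \right)} - 12 \cos{\left(y \right)}}{6} is an antiderivative of f.
Check: d/dy[\frac{2 y^{3} \sin{\left(y \right)} - 12 y^{2} \sin{\left(y \right)} + 6 y^{2} \cos{\left(y \right)} - 12 y \sin{\left(y \right)} - 24 y \cos{\left(y \right)} + 21 \sin{\left(y \right)} - 12 \cos{\left(y \right)}}{6}] = \frac{y^{3} \cos{\left(y \right)}}{3} - 2 y^{2} \cos{\left(y \right)} - \frac{\cos{\left(y \right)}}{2}, which equals f(y).
F(0) = -2; F(-1) = - \frac{19 \sin{\left(1 \right)}}{6} + 3 \cos{\left(1 \right)}.
Integral = F(0) - F(-1) = -2 - 3 \cos{\left(1 \right)} + \frac{19 \sin{\left(1 \right)}}{6}.

Antiderivative: F(y) = \frac{2 y^{3} \sin{\left(y \right)} - 12 y^{2} \sin{\left(y \right)} + 6 y^{2} \cos{\left(y \right)} - 12 y \sin{\left(y \right)} - 24 y \cos{\left(y \right)} + 21 \sin{\left(y \right)} - 12 \cos{\left(y \right)}}{6}; value = -2 - 3 \cos{\left(1 \right)} + \frac{19 \sin{\left(1 \right)}}{6}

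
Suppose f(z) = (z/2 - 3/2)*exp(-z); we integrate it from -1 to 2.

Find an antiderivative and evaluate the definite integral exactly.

f has the shape u'v + uv' for u = 1 - z/2 and v = exp(-z) — it is the derivative of the product u*v.
F(z) = (2 - z)*exp(-z)/2 is an antiderivative of f.
Check: d/dz[(2 - z)*exp(-z)/2] = (z - 3)*exp(-z)/2, which equals f(z).
F(2) = 0; F(-1) = 3*exp(1)/2.
Integral = F(2) - F(-1) = -3*exp(1)/2.

Antiderivative: F(z) = (2 - z)*exp(-z)/2; value = -3*exp(1)/2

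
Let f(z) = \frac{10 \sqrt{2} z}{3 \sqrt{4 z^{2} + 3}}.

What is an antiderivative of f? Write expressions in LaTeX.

The substitution u = 2 z^{2} + \frac{3}{2} works: f is exactly (dF/du)*(du/dz) for that inner function.
Check: d/dz[\frac{5 \sqrt{2} \sqrt{4 z^{2} + 3}}{6}] = \frac{10 \sqrt{2} z}{3 \sqrt{4 z^{2} + 3}} = f(z).

An antiderivative is F(z) = \frac{5 \sqrt{2} \sqrt{4 z^{2} + 3}}{6}.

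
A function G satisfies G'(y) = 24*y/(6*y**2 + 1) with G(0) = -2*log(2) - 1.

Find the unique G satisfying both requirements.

G'(y) matches the chain-rule pattern g'(h)*h' with inner function h(y) = 3*y**2 + 1/2; substituting u = h(y) collapses the integral.
A general antiderivative is 2*log(3*y**2 + 1/2) + C.
The condition gives C = -2*log(2) - 1 - (-2*log(2)) = -1.
So G(y) = 2*log(3*y**2 + 1/2) - 1.
Check: d/dy[2*log(3*y**2 + 1/2) - 1] = 24*y/(6*y**2 + 1) = G'(y).

G(y) = 2*log(3*y**2 + 1/2) - 1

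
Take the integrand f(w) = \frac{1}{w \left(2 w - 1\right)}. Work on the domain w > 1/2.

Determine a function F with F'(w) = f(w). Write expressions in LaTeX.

An antiderivative is F(w) = - \log{\left(w \right)} + \log{\left(w - \frac{1}{2} \right)}.

The denominator factors as w \left(2 w - 1\right); partial fractions split f into directly integrable pieces: \frac{2}{2 w - 1} - \frac{1}{w}.
Check: d/dw[- \log{\left(w \right)} + \log{\left(w - \frac{1}{2} \right)}] = \frac{1}{2 w^{2} - w}, which equals f(w).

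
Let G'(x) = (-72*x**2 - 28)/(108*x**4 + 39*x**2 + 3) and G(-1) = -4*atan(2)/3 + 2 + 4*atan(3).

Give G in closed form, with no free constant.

G(x) = 4*atan(2*x)/3 - 4*atan(3*x) + 2

For G(x) to be correct, d/dx[G] must agree with the stated G'(x) identically.
A general antiderivative is 4*atan(2*x)/3 - 4*atan(3*x) + C.
The condition gives C = -4*atan(2)/3 + 2 + 4*atan(3) - (-4*atan(2)/3 + 4*atan(3)) = 2.
So G(x) = 4*atan(2*x)/3 - 4*atan(3*x) + 2.
Check: d/dx[4*atan(2*x)/3 - 4*atan(3*x) + 2] = (-72*x**2 - 28)/(108*x**4 + 39*x**2 + 3) = G'(x).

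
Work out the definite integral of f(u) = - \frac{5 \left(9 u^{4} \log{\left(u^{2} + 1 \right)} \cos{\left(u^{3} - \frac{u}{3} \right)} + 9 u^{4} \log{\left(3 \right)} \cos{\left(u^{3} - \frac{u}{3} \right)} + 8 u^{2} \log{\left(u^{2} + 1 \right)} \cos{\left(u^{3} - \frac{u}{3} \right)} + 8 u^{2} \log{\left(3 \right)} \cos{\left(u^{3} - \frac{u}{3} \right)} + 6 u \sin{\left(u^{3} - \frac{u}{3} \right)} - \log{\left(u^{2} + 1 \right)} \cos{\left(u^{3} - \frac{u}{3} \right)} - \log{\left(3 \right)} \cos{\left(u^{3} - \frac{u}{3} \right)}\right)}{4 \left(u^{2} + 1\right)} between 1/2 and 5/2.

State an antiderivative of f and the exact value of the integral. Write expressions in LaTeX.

Recognize the product-rule pattern: f = v'r + vr' with v = - \frac{15 \log{\left(3 u^{2} + 3 \right)}}{4}, r = \sin{\left(u^{3} - \frac{u}{3} \right)}, so integration by parts undoes it.
F(u) = - \frac{15 \log{\left(3 u^{2} + 3 \right)} \sin{\left(u^{3} - \frac{u}{3} \right)}}{4} is an antiderivative of f.
Check: d/du[- \frac{15 \log{\left(3 u^{2} + 3 \right)} \sin{\left(u^{3} - \frac{u}{3} \right)}}{4}] = \frac{- 45 u^{4} \log{\left(u^{2} + 1 \right)} \cos{\left(u^{3} - \frac{u}{3} \right)} - 45 u^{4} \log{\left(3 \right)} \cos{\left(u^{3} - \frac{u}{3} \right)} - 40 u^{2} \log{\left(u^{2} + 1 \right)} \cos{\left(u^{3} - \frac{u}{3} \right)} - 40 u^{2} \log{\left(3 \right)} \cos{\left(u^{3} - \frac{u}{3} \right)} - 30 u \sin{\left(u^{3} - \frac{u}{3} \right)} + 5 \log{\left(u^{2} + 1 \right)} \cos{\left(u^{3} - \frac{u}{3} \right)} + 5 \log{\left(3 \right)} \cos{\left(u^{3} - \frac{u}{3} \right)}}{4 u^{2} + 4}, which equals f(u).
F(5/2) = - \frac{15 \log{\left(\frac{87}{4} \right)} \sin{\left(\frac{355}{24} \right)}}{4}; F(1/2) = \frac{15 \log{\left(\frac{15}{4} \right)} \sin{\left(\frac{1}{24} \right)}}{4}.
Integral = F(5/2) - F(1/2) = - \frac{15 \log{\left(\frac{87}{4} \right)} \sin{\left(\frac{355}{24} \right)}}{4} - \frac{15 \log{\left(\frac{15}{4} \right)} \sin{\left(\frac{1}{24} \right)}}{4}.

Antiderivative: F(u) = - \frac{15 \log{\left(3 u^{2} + 3 \right)} \sin{\left(u^{3} - \frac{u}{3} \right)}}{4}; value = - \frac{15 \log{\left(\frac{87}{4} \right)} \sin{\left(\frac{355}{24} \right)}}{4} - \frac{15 \log{\left(\frac{15}{4} \right)} \sin{\left(\frac{1}{24} \right)}}{4}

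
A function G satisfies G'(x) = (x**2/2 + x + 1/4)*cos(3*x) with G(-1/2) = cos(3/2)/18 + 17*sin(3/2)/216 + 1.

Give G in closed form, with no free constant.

G(x) = x**2*sin(3*x)/6 + x*sin(3*x)/3 + x*cos(3*x)/9 + 5*sin(3*x)/108 + cos(3*x)/9 + 1

For G(x) to be correct, d/dx[G] must agree with the stated G'(x) identically.
A general antiderivative is x**2*sin(3*x)/6 + x*sin(3*x)/3 + x*cos(3*x)/9 + 5*sin(3*x)/108 + cos(3*x)/9 + C.
The condition gives C = cos(3/2)/18 + 17*sin(3/2)/216 + 1 - (cos(3/2)/18 + 17*sin(3/2)/216) = 1.
So G(x) = x**2*sin(3*x)/6 + x*sin(3*x)/3 + x*cos(3*x)/9 + 5*sin(3*x)/108 + cos(3*x)/9 + 1.
Check: d/dx[x**2*sin(3*x)/6 + x*sin(3*x)/3 + x*cos(3*x)/9 + 5*sin(3*x)/108 + cos(3*x)/9 + 1] = x**2*cos(3*x)/2 + x*cos(3*x) + cos(3*x)/4, which equals G'(x).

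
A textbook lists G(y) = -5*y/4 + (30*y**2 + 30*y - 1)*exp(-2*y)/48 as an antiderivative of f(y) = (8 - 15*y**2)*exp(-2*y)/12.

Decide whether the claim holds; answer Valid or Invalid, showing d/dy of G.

Invalid: d/dy[G] - f = -5/4, which is not 0.

d/dy[G] = (-15*y**2 - 15*exp(2*y) + 8)*exp(-2*y)/12
d/dy[G] - f(y) = -5/4 != 0.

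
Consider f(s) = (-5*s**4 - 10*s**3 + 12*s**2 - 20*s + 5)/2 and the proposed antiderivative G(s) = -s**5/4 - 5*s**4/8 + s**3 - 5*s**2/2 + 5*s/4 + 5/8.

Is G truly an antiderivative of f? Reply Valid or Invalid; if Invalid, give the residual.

d/ds[G] = -5*s**4/4 - 5*s**3/2 + 3*s**2 - 5*s + 5/4
d/ds[G] - f(s) = 5*s**4/4 + 5*s**3/2 - 3*s**2 + 5*s - 5/4 != 0.

Invalid: d/ds[G] - f = 5*s**4/4 + 5*s**3/2 - 3*s**2 + 5*s - 5/4, which is not 0.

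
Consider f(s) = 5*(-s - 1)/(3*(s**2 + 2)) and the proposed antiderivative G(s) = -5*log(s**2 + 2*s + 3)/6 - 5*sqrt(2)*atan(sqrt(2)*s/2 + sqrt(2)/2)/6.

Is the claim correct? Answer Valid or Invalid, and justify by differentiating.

d/ds[G] = (-5*s - 10)/(3*s**2 + 6*s + 9)
d/ds[G] - f(s) = (5*s**2 + 15*s - 5)/(3*s**4 + 6*s**3 + 15*s**2 + 12*s + 18) != 0.

Invalid: d/ds[G] - f = (5*s**2 + 15*s - 5)/(3*s**4 + 6*s**3 + 15*s**2 + 12*s + 18), which is not 0.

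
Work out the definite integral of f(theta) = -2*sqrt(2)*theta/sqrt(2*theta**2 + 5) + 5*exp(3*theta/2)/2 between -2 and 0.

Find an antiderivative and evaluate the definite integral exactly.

Integrate term by term and add the pieces.
F(theta) = sqrt(2)*(-6*sqrt(2*theta**2 + 5) + 5*sqrt(2)*exp(3*theta/2))/6 is an antiderivative of f.
Check: d/dtheta[sqrt(2)*(-6*sqrt(2*theta**2 + 5) + 5*sqrt(2)*exp(3*theta/2))/6] = (-4*sqrt(2)*theta + 5*sqrt(2*theta**2 + 5)*exp(3*theta/2))/(2*sqrt(2*theta**2 + 5)), which equals f(theta).
F(0) = 5/3 - sqrt(10); F(-2) = -sqrt(26) + 5*exp(-3)/3.
Integral = F(0) - F(-2) = -sqrt(10) - 5*exp(-3)/3 + 5/3 + sqrt(26).

Antiderivative: F(theta) = sqrt(2)*(-6*sqrt(2*theta**2 + 5) + 5*sqrt(2)*exp(3*theta/2))/6; value = -sqrt(10) - 5*exp(-3)/3 + 5/3 + sqrt(26)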